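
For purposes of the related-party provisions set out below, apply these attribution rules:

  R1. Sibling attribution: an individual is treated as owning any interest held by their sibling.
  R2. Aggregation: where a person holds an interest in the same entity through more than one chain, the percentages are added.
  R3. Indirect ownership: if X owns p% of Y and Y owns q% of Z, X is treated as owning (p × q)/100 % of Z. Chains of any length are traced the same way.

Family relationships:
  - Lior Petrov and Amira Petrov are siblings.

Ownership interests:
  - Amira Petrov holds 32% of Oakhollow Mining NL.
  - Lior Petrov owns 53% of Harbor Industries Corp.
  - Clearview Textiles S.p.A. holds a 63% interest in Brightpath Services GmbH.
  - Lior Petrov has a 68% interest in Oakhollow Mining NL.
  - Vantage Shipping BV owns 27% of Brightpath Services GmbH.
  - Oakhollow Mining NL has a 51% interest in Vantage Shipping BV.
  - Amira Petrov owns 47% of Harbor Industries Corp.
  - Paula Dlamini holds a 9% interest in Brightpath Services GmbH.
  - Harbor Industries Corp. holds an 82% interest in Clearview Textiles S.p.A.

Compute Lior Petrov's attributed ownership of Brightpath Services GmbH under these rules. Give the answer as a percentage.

65.43%

By sibling attribution (R1), Lior Petrov is treated as also owning Amira Petrov's interest in Oakhollow Mining NL, giving 68% + 32% = 100%.
By sibling attribution (R1), Lior Petrov is treated as also owning Amira Petrov's interest in Harbor Industries Corp, giving 53% + 47% = 100%.
Chain via Oakhollow Mining NL → Vantage Shipping BV (R3): 100% × 51% × 27% = 13.77% of Brightpath Services GmbH.
Chain via Harbor Industries Corp. → Clearview Textiles S.p.A. (R3): 100% × 82% × 63% = 51.66% of Brightpath Services GmbH.
Aggregating (R2): 13.77% + 51.66% = 65.43%.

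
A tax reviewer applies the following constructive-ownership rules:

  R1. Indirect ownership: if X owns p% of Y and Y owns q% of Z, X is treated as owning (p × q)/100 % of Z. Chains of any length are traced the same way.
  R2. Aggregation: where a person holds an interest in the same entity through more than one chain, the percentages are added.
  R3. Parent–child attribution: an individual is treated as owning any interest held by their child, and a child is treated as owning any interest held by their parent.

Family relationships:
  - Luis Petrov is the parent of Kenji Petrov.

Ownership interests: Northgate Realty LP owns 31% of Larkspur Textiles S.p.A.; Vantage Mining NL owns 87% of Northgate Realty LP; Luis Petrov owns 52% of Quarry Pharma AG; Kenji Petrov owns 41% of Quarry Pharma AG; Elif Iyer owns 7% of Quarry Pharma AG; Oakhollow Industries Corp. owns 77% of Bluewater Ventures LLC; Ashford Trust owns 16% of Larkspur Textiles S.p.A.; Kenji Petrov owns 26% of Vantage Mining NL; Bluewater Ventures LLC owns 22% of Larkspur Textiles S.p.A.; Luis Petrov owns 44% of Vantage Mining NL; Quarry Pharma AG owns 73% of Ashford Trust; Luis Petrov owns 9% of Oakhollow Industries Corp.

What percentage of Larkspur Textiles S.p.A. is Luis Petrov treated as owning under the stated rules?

By parent–child attribution (R3), Luis Petrov is treated as also owning Kenji Petrov's interest in Vantage Mining NL, giving 44% + 26% = 70%.
By parent–child attribution (R3), Luis Petrov is treated as also owning Kenji Petrov's interest in Quarry Pharma AG, giving 52% + 41% = 93%.
Chain via Oakhollow Industries Corp. → Bluewater Ventures LLC (R1): 9% × 77% × 22% = 1.5246% of Larkspur Textiles S.p.A.
Chain via Vantage Mining NL → Northgate Realty LP (R1): 70% × 87% × 31% = 18.879% of Larkspur Textiles S.p.A.
Chain via Quarry Pharma AG → Ashford Trust (R1): 93% × 73% × 16% = 10.8624% of Larkspur Textiles S.p.A.
Aggregating (R2): 1.5246% + 18.879% + 10.8624% = 31.266%.

31.266%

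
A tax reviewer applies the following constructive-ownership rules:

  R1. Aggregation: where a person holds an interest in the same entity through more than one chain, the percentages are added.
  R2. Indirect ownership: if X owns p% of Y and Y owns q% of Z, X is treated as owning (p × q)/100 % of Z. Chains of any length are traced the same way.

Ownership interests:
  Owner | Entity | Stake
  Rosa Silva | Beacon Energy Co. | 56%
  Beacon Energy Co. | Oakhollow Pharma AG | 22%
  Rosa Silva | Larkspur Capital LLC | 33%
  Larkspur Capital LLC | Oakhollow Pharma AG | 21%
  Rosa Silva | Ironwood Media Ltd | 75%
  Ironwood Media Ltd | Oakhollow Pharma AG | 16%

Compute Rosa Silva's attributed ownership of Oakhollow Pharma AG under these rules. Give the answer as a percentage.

Chain via Larkspur Capital LLC (R2): 33% × 21% = 6.93% of Oakhollow Pharma AG.
Chain via Ironwood Media Ltd (R2): 75% × 16% = 12% of Oakhollow Pharma AG.
Chain via Beacon Energy Co. (R2): 56% × 22% = 12.32% of Oakhollow Pharma AG.
Aggregating (R1): 6.93% + 12% + 12.32% = 31.25%.

31.25%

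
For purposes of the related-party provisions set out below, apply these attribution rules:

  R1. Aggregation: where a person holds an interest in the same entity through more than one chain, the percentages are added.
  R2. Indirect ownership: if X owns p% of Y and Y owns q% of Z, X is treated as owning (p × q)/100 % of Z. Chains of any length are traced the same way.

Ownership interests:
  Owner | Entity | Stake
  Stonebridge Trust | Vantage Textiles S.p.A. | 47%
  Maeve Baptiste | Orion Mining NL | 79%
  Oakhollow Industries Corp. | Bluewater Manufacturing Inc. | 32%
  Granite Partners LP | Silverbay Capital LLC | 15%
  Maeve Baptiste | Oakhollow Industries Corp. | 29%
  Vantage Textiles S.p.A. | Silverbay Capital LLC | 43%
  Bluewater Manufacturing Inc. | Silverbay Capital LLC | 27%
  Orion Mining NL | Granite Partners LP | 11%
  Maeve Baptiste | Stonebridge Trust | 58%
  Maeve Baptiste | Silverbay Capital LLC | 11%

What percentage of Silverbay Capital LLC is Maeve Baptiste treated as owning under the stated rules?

26.5309%

Chain via Stonebridge Trust → Vantage Textiles S.p.A. (R2): 58% × 47% × 43% = 11.7218% of Silverbay Capital LLC.
Chain via Oakhollow Industries Corp. → Bluewater Manufacturing Inc. (R2): 29% × 32% × 27% = 2.5056% of Silverbay Capital LLC.
Chain via Orion Mining NL → Granite Partners LP (R2): 79% × 11% × 15% = 1.3035% of Silverbay Capital LLC.
Direct interest in Silverbay Capital LLC: 11%.
Aggregating (R1): 11.7218% + 2.5056% + 1.3035% + 11% = 26.5309%.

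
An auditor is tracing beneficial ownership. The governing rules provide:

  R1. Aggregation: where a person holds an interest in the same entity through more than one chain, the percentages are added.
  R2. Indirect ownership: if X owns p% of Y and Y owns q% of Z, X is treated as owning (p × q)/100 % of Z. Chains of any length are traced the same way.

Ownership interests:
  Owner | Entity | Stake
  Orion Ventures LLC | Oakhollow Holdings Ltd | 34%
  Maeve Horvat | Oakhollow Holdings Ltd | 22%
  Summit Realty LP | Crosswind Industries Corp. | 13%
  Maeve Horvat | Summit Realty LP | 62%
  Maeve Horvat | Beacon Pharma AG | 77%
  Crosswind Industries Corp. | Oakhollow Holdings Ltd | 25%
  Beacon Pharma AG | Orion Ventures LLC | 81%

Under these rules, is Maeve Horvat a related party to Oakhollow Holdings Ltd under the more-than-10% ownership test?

Yes

Chain via Summit Realty LP → Crosswind Industries Corp. (R2): 62% × 13% × 25% = 2.015% of Oakhollow Holdings Ltd.
Chain via Beacon Pharma AG → Orion Ventures LLC (R2): 77% × 81% × 34% = 21.2058% of Oakhollow Holdings Ltd.
Direct interest in Oakhollow Holdings Ltd: 22%.
Aggregating (R1): 2.015% + 21.2058% + 22% = 45.2208%.
45.2208% exceeds the 10% threshold, so Maeve is a related party to Oakhollow Holdings Ltd.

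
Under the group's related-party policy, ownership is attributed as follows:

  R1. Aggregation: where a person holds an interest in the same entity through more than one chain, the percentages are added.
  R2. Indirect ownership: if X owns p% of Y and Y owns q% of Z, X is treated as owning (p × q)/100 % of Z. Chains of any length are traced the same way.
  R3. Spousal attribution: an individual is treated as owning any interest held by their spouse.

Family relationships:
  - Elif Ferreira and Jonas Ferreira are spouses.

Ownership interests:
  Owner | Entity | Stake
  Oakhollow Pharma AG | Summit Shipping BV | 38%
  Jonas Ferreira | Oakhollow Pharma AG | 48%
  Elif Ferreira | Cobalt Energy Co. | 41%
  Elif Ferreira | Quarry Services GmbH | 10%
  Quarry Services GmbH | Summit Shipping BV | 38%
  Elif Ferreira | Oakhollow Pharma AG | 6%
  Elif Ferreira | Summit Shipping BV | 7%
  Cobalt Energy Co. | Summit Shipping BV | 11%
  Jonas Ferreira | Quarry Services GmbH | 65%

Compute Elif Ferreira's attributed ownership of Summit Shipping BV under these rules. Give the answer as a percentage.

By spousal attribution (R3), Elif Ferreira is treated as also owning Jonas Ferreira's interest in Quarry Services GmbH, giving 10% + 65% = 75%.
By spousal attribution (R3), Elif Ferreira is treated as also owning Jonas Ferreira's interest in Oakhollow Pharma AG, giving 6% + 48% = 54%.
Chain via Quarry Services GmbH (R2): 75% × 38% = 28.5% of Summit Shipping BV.
Chain via Cobalt Energy Co. (R2): 41% × 11% = 4.51% of Summit Shipping BV.
Chain via Oakhollow Pharma AG (R2): 54% × 38% = 20.52% of Summit Shipping BV.
Direct interest in Summit Shipping BV: 7%.
Aggregating (R1): 28.5% + 4.51% + 20.52% + 7% = 60.53%.

60.53%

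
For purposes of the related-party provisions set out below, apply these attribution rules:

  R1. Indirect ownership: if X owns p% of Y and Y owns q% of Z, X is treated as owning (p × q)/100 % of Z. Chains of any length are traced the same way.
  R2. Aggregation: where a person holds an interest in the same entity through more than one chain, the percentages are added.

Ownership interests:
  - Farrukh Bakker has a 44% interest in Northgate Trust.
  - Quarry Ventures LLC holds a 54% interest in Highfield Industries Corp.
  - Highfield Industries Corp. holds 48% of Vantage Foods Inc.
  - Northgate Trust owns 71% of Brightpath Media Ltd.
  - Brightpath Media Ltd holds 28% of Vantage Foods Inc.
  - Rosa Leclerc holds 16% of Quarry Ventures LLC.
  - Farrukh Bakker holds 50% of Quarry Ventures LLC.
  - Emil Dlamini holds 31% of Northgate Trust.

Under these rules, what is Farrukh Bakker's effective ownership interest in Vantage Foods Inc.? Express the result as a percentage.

Chain via Quarry Ventures LLC → Highfield Industries Corp. (R1): 50% × 54% × 48% = 12.96% of Vantage Foods Inc.
Chain via Northgate Trust → Brightpath Media Ltd (R1): 44% × 71% × 28% = 8.7472% of Vantage Foods Inc.
Aggregating (R2): 12.96% + 8.7472% = 21.7072%.

21.7072%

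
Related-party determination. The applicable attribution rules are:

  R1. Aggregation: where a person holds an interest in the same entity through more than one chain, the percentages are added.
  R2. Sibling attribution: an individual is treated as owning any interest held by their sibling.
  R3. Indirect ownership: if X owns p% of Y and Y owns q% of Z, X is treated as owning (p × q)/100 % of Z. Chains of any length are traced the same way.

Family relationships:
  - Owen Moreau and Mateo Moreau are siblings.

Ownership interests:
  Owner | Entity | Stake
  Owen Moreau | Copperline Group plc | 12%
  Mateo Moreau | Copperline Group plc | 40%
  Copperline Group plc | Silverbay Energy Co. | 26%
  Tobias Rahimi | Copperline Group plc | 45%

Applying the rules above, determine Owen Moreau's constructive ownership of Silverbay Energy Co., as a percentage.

13.52%

By sibling attribution (R2), Owen Moreau is treated as also owning Mateo Moreau's interest in Copperline Group plc, giving 12% + 40% = 52%.
Chain via Copperline Group plc (R3): 52% × 26% = 13.52% of Silverbay Energy Co.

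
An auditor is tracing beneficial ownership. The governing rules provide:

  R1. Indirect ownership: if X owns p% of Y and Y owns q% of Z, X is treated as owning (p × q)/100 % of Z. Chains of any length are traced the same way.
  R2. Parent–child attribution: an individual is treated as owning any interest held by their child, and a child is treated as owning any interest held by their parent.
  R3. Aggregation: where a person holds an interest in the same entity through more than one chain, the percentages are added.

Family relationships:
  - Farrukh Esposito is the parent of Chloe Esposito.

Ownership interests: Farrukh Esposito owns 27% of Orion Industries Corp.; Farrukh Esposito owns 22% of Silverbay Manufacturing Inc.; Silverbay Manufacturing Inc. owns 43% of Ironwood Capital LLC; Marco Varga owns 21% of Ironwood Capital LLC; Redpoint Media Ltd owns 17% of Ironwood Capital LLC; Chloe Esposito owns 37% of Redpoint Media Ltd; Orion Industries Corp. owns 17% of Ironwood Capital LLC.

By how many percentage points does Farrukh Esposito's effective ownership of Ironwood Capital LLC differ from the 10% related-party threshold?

By parent–child attribution (R2), Farrukh Esposito is treated as owning Chloe Esposito's 37% interest in Redpoint Media Ltd.
Chain via Orion Industries Corp. (R1): 27% × 17% = 4.59% of Ironwood Capital LLC.
Chain via Silverbay Manufacturing Inc. (R1): 22% × 43% = 9.46% of Ironwood Capital LLC.
Chain via Redpoint Media Ltd (R1): 37% × 17% = 6.29% of Ironwood Capital LLC.
Aggregating (R3): 4.59% + 9.46% + 6.29% = 20.34%.
20.34% exceeds the 10% threshold by 10.34 percentage points.

10.34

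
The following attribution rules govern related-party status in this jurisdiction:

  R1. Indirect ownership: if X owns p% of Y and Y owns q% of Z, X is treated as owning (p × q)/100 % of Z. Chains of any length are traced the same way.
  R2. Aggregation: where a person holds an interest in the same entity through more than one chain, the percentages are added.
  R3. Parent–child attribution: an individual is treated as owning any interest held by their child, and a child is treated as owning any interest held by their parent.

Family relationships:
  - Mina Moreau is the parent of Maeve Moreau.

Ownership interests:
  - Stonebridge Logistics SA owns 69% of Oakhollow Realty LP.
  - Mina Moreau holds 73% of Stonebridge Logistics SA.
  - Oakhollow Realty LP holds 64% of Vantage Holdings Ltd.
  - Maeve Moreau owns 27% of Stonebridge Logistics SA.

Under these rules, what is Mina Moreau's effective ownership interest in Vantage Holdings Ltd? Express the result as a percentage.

By parent–child attribution (R3), Mina Moreau is treated as also owning Maeve Moreau's interest in Stonebridge Logistics SA, giving 73% + 27% = 100%.
Chain via Stonebridge Logistics SA → Oakhollow Realty LP (R1): 100% × 69% × 64% = 44.16% of Vantage Holdings Ltd.

44.16%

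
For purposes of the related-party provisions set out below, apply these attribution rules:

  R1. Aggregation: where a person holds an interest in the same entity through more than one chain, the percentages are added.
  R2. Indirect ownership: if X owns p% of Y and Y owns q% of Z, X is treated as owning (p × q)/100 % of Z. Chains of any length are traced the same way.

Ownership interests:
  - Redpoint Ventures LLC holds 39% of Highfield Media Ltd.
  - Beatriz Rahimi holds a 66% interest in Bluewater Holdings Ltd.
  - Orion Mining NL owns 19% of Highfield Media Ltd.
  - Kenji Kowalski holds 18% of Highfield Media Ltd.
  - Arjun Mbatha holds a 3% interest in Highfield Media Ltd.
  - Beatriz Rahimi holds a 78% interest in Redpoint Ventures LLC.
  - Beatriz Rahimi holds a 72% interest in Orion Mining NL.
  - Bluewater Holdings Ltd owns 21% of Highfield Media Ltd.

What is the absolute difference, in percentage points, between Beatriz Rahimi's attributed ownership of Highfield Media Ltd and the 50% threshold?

Chain via Bluewater Holdings Ltd (R2): 66% × 21% = 13.86% of Highfield Media Ltd.
Chain via Redpoint Ventures LLC (R2): 78% × 39% = 30.42% of Highfield Media Ltd.
Chain via Orion Mining NL (R2): 72% × 19% = 13.68% of Highfield Media Ltd.
Aggregating (R1): 13.86% + 30.42% + 13.68% = 57.96%.
57.96% exceeds the 50% threshold by 7.96 percentage points.

7.96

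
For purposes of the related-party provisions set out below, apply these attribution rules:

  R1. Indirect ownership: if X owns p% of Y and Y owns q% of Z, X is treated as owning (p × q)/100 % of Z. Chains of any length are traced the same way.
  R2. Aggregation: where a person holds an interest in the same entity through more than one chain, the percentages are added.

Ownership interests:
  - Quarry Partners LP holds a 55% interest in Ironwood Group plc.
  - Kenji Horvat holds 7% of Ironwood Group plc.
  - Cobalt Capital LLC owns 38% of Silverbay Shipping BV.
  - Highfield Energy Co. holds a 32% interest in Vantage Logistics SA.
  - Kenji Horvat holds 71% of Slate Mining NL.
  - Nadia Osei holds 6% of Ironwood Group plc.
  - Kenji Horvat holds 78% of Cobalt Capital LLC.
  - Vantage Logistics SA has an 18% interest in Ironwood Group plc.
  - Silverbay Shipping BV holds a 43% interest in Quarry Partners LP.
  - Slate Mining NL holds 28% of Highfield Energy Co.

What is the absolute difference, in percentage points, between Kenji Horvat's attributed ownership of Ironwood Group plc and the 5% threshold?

10.154948

Chain via Slate Mining NL → Highfield Energy Co. → Vantage Logistics SA (R1): 71% × 28% × 32% × 18% = 1.145088% of Ironwood Group plc.
Chain via Cobalt Capital LLC → Silverbay Shipping BV → Quarry Partners LP (R1): 78% × 38% × 43% × 55% = 7.00986% of Ironwood Group plc.
Direct interest in Ironwood Group plc: 7%.
Aggregating (R2): 1.145088% + 7.00986% + 7% = 15.154948%.
15.154948% exceeds the 5% threshold by 10.154948 percentage points.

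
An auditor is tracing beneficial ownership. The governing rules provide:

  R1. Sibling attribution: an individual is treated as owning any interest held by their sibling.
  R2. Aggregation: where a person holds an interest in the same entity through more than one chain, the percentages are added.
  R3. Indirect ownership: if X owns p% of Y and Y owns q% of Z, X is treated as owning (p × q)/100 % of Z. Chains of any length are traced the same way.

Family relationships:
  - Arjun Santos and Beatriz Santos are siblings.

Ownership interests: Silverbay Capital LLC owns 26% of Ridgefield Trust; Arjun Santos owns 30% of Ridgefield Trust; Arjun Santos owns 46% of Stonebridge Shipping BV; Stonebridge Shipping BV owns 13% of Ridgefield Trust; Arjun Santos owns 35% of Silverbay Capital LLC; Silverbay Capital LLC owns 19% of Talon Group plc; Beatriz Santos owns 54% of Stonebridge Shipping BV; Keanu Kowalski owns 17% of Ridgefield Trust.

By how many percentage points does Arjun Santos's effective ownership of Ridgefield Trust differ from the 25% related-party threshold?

By sibling attribution (R1), Arjun Santos is treated as also owning Beatriz Santos's interest in Stonebridge Shipping BV, giving 46% + 54% = 100%.
Chain via Silverbay Capital LLC (R3): 35% × 26% = 9.1% of Ridgefield Trust.
Chain via Stonebridge Shipping BV (R3): 100% × 13% = 13% of Ridgefield Trust.
Direct interest in Ridgefield Trust: 30%.
Aggregating (R2): 9.1% + 13% + 30% = 52.1%.
52.1% exceeds the 25% threshold by 27.1 percentage points.

27.1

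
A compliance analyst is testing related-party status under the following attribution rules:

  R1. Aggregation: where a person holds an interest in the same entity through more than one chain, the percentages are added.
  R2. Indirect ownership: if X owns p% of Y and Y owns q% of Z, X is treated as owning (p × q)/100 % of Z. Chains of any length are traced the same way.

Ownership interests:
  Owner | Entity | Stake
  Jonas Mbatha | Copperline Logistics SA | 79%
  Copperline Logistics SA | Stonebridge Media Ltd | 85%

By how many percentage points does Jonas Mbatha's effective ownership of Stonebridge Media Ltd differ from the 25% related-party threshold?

Chain via Copperline Logistics SA (R2): 79% × 85% = 67.15% of Stonebridge Media Ltd.
67.15% exceeds the 25% threshold by 42.15 percentage points.

42.15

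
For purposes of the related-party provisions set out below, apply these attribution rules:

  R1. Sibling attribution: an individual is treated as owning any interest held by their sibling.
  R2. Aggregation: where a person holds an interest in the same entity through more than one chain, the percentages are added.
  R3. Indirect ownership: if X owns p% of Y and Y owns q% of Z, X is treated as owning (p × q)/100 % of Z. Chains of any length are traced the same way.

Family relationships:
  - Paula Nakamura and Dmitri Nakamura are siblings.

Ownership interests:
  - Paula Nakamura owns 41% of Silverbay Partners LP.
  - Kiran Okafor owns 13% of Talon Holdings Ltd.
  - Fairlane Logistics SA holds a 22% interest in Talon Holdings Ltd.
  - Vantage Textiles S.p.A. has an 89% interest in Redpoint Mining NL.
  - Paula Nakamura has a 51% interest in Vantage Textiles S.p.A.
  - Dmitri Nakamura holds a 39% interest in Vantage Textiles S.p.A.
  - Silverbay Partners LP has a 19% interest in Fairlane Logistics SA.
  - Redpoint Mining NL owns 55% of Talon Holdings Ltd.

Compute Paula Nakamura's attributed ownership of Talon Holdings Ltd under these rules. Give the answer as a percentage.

45.7688%

By sibling attribution (R1), Paula Nakamura is treated as also owning Dmitri Nakamura's interest in Vantage Textiles S.p.A, giving 51% + 39% = 90%.
Chain via Silverbay Partners LP → Fairlane Logistics SA (R3): 41% × 19% × 22% = 1.7138% of Talon Holdings Ltd.
Chain via Vantage Textiles S.p.A. → Redpoint Mining NL (R3): 90% × 89% × 55% = 44.055% of Talon Holdings Ltd.
Aggregating (R2): 1.7138% + 44.055% = 45.7688%.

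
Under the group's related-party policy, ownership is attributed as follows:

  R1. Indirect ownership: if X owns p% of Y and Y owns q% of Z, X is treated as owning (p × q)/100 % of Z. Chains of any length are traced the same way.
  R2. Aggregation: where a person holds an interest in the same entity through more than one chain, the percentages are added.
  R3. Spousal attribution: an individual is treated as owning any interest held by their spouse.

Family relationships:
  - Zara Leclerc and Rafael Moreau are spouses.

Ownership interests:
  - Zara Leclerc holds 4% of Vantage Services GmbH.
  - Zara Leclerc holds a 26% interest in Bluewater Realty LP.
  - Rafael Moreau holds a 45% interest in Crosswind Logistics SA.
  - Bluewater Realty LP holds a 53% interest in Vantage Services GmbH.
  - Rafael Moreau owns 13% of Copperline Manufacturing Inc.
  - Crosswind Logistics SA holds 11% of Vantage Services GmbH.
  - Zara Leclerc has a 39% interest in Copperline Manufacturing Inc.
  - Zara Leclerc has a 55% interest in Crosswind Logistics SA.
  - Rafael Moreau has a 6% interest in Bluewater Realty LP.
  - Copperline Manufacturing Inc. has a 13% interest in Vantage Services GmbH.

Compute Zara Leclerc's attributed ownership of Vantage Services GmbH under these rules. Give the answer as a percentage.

38.72%

By spousal attribution (R3), Zara Leclerc is treated as also owning Rafael Moreau's interest in Copperline Manufacturing Inc, giving 39% + 13% = 52%.
By spousal attribution (R3), Zara Leclerc is treated as also owning Rafael Moreau's interest in Bluewater Realty LP, giving 26% + 6% = 32%.
By spousal attribution (R3), Zara Leclerc is treated as also owning Rafael Moreau's interest in Crosswind Logistics SA, giving 55% + 45% = 100%.
Chain via Copperline Manufacturing Inc. (R1): 52% × 13% = 6.76% of Vantage Services GmbH.
Chain via Bluewater Realty LP (R1): 32% × 53% = 16.96% of Vantage Services GmbH.
Chain via Crosswind Logistics SA (R1): 100% × 11% = 11% of Vantage Services GmbH.
Direct interest in Vantage Services GmbH: 4%.
Aggregating (R2): 6.76% + 16.96% + 11% + 4% = 38.72%.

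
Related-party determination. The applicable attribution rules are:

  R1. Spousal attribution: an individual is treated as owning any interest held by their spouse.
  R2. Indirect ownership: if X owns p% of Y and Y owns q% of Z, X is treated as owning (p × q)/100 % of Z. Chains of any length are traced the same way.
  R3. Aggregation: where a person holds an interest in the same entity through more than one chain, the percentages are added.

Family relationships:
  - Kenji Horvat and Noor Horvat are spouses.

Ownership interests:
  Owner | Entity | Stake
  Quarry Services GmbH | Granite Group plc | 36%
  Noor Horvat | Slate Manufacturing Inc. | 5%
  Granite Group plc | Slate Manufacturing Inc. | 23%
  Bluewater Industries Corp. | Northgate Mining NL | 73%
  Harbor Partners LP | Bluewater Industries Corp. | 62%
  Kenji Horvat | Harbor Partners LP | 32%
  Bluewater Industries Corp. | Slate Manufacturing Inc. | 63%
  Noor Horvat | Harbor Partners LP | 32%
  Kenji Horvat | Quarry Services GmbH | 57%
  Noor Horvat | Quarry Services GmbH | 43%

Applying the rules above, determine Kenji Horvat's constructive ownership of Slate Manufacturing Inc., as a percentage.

38.2784%

By spousal attribution (R1), Kenji Horvat is treated as also owning Noor Horvat's interest in Harbor Partners LP, giving 32% + 32% = 64%.
By spousal attribution (R1), Kenji Horvat is treated as also owning Noor Horvat's interest in Quarry Services GmbH, giving 57% + 43% = 100%.
By spousal attribution (R1), Kenji Horvat is treated as owning Noor Horvat's 5% interest in Slate Manufacturing Inc.
Chain via Harbor Partners LP → Bluewater Industries Corp. (R2): 64% × 62% × 63% = 24.9984% of Slate Manufacturing Inc.
Chain via Quarry Services GmbH → Granite Group plc (R2): 100% × 36% × 23% = 8.28% of Slate Manufacturing Inc.
Direct interest in Slate Manufacturing Inc: 5%.
Aggregating (R3): 24.9984% + 8.28% + 5% = 38.2784%.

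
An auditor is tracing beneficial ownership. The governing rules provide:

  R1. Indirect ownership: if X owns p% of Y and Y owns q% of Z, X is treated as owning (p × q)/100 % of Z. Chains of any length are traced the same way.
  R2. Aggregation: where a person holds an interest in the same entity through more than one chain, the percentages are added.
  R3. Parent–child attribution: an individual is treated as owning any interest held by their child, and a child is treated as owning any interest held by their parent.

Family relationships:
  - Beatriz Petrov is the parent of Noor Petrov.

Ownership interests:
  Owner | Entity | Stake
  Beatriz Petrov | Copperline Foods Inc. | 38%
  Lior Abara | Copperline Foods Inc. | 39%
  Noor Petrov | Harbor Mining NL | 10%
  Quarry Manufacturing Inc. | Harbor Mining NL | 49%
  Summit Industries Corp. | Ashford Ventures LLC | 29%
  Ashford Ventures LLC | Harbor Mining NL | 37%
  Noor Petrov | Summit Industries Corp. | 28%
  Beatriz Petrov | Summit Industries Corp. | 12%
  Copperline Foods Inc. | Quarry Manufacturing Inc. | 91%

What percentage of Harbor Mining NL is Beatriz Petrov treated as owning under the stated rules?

By parent–child attribution (R3), Beatriz Petrov is treated as also owning Noor Petrov's interest in Summit Industries Corp, giving 12% + 28% = 40%.
By parent–child attribution (R3), Beatriz Petrov is treated as owning Noor Petrov's 10% interest in Harbor Mining NL.
Chain via Summit Industries Corp. → Ashford Ventures LLC (R1): 40% × 29% × 37% = 4.292% of Harbor Mining NL.
Chain via Copperline Foods Inc. → Quarry Manufacturing Inc. (R1): 38% × 91% × 49% = 16.9442% of Harbor Mining NL.
Direct interest in Harbor Mining NL: 10%.
Aggregating (R2): 4.292% + 16.9442% + 10% = 31.2362%.

31.2362%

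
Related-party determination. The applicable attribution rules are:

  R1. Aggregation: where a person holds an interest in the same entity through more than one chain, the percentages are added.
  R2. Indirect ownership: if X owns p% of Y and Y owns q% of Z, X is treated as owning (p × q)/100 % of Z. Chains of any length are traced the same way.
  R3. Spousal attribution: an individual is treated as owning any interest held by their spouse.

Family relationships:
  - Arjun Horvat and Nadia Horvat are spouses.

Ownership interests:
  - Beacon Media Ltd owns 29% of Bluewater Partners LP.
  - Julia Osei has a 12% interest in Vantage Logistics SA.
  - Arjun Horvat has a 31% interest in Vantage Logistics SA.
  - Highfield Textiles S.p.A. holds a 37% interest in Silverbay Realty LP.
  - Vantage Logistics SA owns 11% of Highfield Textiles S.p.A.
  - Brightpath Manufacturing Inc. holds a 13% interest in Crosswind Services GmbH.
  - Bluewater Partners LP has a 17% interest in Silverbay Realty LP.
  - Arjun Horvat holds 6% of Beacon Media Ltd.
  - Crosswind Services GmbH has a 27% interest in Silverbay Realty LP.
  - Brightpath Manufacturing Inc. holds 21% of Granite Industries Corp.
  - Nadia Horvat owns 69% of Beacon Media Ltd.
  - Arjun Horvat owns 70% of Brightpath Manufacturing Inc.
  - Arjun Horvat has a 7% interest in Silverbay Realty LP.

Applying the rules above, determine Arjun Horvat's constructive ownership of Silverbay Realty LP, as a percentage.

By spousal attribution (R3), Arjun Horvat is treated as also owning Nadia Horvat's interest in Beacon Media Ltd, giving 6% + 69% = 75%.
Chain via Brightpath Manufacturing Inc. → Crosswind Services GmbH (R2): 70% × 13% × 27% = 2.457% of Silverbay Realty LP.
Chain via Vantage Logistics SA → Highfield Textiles S.p.A. (R2): 31% × 11% × 37% = 1.2617% of Silverbay Realty LP.
Chain via Beacon Media Ltd → Bluewater Partners LP (R2): 75% × 29% × 17% = 3.6975% of Silverbay Realty LP.
Direct interest in Silverbay Realty LP: 7%.
Aggregating (R1): 2.457% + 1.2617% + 3.6975% + 7% = 14.4162%.

14.4162%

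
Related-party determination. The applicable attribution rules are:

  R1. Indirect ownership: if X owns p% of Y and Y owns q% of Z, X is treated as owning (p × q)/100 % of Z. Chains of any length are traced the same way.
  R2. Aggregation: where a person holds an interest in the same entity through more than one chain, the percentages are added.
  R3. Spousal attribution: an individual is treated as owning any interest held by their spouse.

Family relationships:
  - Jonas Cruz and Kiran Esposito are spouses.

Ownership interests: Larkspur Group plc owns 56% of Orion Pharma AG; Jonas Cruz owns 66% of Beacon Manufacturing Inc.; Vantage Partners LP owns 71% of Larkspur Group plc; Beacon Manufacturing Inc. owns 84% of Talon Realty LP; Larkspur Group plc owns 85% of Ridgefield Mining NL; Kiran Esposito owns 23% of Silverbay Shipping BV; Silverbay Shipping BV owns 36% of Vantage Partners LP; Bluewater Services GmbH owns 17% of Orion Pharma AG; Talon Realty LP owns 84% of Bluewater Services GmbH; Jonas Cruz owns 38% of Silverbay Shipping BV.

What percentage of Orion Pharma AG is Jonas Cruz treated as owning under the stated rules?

16.648128%

By spousal attribution (R3), Jonas Cruz is treated as also owning Kiran Esposito's interest in Silverbay Shipping BV, giving 38% + 23% = 61%.
Chain via Silverbay Shipping BV → Vantage Partners LP → Larkspur Group plc (R1): 61% × 36% × 71% × 56% = 8.731296% of Orion Pharma AG.
Chain via Beacon Manufacturing Inc. → Talon Realty LP → Bluewater Services GmbH (R1): 66% × 84% × 84% × 17% = 7.916832% of Orion Pharma AG.
Aggregating (R2): 8.731296% + 7.916832% = 16.648128%.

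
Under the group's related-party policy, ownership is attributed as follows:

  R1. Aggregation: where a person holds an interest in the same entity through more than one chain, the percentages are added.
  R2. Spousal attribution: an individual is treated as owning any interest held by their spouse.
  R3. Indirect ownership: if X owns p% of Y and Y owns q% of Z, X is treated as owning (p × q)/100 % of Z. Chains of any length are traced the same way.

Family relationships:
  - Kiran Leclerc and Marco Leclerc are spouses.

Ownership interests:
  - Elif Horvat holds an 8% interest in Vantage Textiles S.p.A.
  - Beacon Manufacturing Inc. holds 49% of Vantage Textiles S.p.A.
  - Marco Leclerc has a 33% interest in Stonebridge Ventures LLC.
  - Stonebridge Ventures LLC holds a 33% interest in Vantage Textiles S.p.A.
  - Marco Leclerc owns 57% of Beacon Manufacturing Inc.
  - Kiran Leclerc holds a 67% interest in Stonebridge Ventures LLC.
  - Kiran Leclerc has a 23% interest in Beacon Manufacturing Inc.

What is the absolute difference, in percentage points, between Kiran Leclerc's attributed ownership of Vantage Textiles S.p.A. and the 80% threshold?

7.8

By spousal attribution (R2), Kiran Leclerc is treated as also owning Marco Leclerc's interest in Stonebridge Ventures LLC, giving 67% + 33% = 100%.
By spousal attribution (R2), Kiran Leclerc is treated as also owning Marco Leclerc's interest in Beacon Manufacturing Inc, giving 23% + 57% = 80%.
Chain via Stonebridge Ventures LLC (R3): 100% × 33% = 33% of Vantage Textiles S.p.A.
Chain via Beacon Manufacturing Inc. (R3): 80% × 49% = 39.2% of Vantage Textiles S.p.A.
Aggregating (R1): 33% + 39.2% = 72.2%.
72.2% falls short of the 80% threshold by 7.8 percentage points.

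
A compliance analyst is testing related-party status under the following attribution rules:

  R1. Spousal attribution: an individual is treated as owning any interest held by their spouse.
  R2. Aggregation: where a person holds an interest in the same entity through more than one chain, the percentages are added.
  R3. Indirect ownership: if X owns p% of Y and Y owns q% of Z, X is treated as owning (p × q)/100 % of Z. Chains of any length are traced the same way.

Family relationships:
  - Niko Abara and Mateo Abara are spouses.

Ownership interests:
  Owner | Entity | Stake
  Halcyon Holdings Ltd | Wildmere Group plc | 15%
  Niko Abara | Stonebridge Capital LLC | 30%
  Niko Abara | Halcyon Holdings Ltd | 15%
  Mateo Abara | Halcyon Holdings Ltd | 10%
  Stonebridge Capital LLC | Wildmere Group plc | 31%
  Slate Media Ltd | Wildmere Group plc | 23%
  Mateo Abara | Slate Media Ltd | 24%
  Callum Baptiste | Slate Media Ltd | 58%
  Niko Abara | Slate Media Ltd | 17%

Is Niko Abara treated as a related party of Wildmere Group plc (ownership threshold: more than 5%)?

By spousal attribution (R1), Niko Abara is treated as also owning Mateo Abara's interest in Slate Media Ltd, giving 17% + 24% = 41%.
By spousal attribution (R1), Niko Abara is treated as also owning Mateo Abara's interest in Halcyon Holdings Ltd, giving 15% + 10% = 25%.
Chain via Stonebridge Capital LLC (R3): 30% × 31% = 9.3% of Wildmere Group plc.
Chain via Slate Media Ltd (R3): 41% × 23% = 9.43% of Wildmere Group plc.
Chain via Halcyon Holdings Ltd (R3): 25% × 15% = 3.75% of Wildmere Group plc.
Aggregating (R2): 9.3% + 9.43% + 3.75% = 22.48%.
22.48% exceeds the 5% threshold, so Niko is a related party to Wildmere Group plc.

Yes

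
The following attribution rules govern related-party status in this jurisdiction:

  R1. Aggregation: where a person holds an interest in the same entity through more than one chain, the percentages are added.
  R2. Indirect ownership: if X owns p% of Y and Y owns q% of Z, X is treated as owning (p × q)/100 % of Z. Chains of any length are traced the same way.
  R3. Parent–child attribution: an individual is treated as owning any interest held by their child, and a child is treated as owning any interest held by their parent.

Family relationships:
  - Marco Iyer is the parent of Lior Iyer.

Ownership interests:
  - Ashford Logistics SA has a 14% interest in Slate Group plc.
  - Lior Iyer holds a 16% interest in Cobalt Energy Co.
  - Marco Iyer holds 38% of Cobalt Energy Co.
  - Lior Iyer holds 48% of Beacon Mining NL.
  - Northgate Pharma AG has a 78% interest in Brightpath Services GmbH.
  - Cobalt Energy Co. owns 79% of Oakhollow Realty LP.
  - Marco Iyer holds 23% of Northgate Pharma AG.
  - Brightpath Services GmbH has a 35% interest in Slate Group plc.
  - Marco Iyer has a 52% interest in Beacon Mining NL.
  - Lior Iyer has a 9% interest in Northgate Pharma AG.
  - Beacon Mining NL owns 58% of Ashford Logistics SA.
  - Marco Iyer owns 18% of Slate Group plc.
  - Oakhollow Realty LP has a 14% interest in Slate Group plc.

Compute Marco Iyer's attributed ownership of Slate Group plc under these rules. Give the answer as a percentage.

40.8284%

By parent–child attribution (R3), Marco Iyer is treated as also owning Lior Iyer's interest in Northgate Pharma AG, giving 23% + 9% = 32%.
By parent–child attribution (R3), Marco Iyer is treated as also owning Lior Iyer's interest in Beacon Mining NL, giving 52% + 48% = 100%.
By parent–child attribution (R3), Marco Iyer is treated as also owning Lior Iyer's interest in Cobalt Energy Co, giving 38% + 16% = 54%.
Chain via Northgate Pharma AG → Brightpath Services GmbH (R2): 32% × 78% × 35% = 8.736% of Slate Group plc.
Chain via Beacon Mining NL → Ashford Logistics SA (R2): 100% × 58% × 14% = 8.12% of Slate Group plc.
Chain via Cobalt Energy Co. → Oakhollow Realty LP (R2): 54% × 79% × 14% = 5.9724% of Slate Group plc.
Direct interest in Slate Group plc: 18%.
Aggregating (R1): 8.736% + 8.12% + 5.9724% + 18% = 40.8284%.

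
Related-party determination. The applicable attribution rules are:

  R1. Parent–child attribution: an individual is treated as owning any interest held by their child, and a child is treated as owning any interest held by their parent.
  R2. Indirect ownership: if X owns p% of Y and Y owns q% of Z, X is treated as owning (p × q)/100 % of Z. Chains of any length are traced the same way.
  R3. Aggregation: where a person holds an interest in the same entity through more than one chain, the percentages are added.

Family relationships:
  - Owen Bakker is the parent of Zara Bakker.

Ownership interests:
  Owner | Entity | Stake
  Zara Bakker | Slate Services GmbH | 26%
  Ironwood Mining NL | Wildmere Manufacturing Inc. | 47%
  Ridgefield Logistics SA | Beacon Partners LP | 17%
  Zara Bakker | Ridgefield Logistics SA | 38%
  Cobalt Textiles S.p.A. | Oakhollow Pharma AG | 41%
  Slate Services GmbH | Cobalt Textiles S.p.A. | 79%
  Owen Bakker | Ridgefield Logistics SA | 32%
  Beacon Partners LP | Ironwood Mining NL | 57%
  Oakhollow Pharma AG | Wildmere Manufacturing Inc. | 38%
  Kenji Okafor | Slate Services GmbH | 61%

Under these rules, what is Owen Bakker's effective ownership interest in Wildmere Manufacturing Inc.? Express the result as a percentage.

By parent–child attribution (R1), Owen Bakker is treated as also owning Zara Bakker's interest in Ridgefield Logistics SA, giving 32% + 38% = 70%.
By parent–child attribution (R1), Owen Bakker is treated as owning Zara Bakker's 26% interest in Slate Services GmbH.
Chain via Ridgefield Logistics SA → Beacon Partners LP → Ironwood Mining NL (R2): 70% × 17% × 57% × 47% = 3.18801% of Wildmere Manufacturing Inc.
Chain via Slate Services GmbH → Cobalt Textiles S.p.A. → Oakhollow Pharma AG (R2): 26% × 79% × 41% × 38% = 3.200132% of Wildmere Manufacturing Inc.
Aggregating (R3): 3.18801% + 3.200132% = 6.388142%.

6.388142%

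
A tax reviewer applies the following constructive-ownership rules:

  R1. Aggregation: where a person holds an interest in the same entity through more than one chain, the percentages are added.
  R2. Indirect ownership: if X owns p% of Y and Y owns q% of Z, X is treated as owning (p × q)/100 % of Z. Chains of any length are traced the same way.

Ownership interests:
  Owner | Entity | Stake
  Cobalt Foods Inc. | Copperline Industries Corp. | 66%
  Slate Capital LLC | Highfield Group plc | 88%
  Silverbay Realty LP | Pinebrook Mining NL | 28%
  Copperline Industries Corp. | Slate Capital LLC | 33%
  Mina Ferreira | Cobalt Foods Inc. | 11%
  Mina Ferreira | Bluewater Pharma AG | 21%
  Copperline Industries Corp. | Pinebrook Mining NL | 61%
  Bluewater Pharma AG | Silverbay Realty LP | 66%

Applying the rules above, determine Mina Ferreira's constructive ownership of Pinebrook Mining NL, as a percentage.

Chain via Bluewater Pharma AG → Silverbay Realty LP (R2): 21% × 66% × 28% = 3.8808% of Pinebrook Mining NL.
Chain via Cobalt Foods Inc. → Copperline Industries Corp. (R2): 11% × 66% × 61% = 4.4286% of Pinebrook Mining NL.
Aggregating (R1): 3.8808% + 4.4286% = 8.3094%.

8.3094%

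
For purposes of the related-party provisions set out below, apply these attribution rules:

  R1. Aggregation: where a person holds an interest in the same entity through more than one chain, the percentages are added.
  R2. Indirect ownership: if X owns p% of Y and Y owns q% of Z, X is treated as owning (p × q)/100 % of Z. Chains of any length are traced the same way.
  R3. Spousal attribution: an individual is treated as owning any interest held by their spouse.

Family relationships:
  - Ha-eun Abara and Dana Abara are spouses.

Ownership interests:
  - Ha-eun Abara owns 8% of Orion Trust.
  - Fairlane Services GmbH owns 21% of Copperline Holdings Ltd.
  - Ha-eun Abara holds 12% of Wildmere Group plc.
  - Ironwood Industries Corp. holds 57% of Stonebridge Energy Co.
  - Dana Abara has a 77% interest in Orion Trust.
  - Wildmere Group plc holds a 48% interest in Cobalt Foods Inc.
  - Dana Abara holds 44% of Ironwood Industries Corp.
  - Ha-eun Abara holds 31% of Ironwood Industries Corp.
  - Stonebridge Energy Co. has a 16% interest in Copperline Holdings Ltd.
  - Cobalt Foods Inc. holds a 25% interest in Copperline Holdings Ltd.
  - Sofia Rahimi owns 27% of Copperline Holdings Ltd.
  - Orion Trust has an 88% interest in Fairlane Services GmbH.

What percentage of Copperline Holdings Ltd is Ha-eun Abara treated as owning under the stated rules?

By spousal attribution (R3), Ha-eun Abara is treated as also owning Dana Abara's interest in Ironwood Industries Corp, giving 31% + 44% = 75%.
By spousal attribution (R3), Ha-eun Abara is treated as also owning Dana Abara's interest in Orion Trust, giving 8% + 77% = 85%.
Chain via Wildmere Group plc → Cobalt Foods Inc. (R2): 12% × 48% × 25% = 1.44% of Copperline Holdings Ltd.
Chain via Ironwood Industries Corp. → Stonebridge Energy Co. (R2): 75% × 57% × 16% = 6.84% of Copperline Holdings Ltd.
Chain via Orion Trust → Fairlane Services GmbH (R2): 85% × 88% × 21% = 15.708% of Copperline Holdings Ltd.
Aggregating (R1): 1.44% + 6.84% + 15.708% = 23.988%.

23.988%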